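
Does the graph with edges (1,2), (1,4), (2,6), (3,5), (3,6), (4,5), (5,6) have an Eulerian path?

Step 1: Find the degree of each vertex:
  deg(1) = 2
  deg(2) = 2
  deg(3) = 2
  deg(4) = 2
  deg(5) = 3
  deg(6) = 3

Step 2: Count vertices with odd degree:
  Odd-degree vertices: 5, 6 (2 total)

Step 3: Apply Euler's theorem:
  - Eulerian circuit exists iff graph is connected and all vertices have even degree
  - Eulerian path exists iff graph is connected and has 0 or 2 odd-degree vertices

Graph is connected with exactly 2 odd-degree vertices (5, 6).
Eulerian path exists (starting and ending at the odd-degree vertices), but no Eulerian circuit.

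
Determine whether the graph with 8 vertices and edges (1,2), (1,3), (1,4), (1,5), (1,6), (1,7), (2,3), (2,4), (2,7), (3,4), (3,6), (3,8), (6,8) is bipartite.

Step 1: Attempt 2-coloring using BFS:
  Start at vertex 1, assign color 0
  Color vertex 2 with color 1 (neighbor of 1)
  Color vertex 3 with color 1 (neighbor of 1)
  Color vertex 4 with color 1 (neighbor of 1)
  Color vertex 5 with color 1 (neighbor of 1)
  Color vertex 6 with color 1 (neighbor of 1)
  Color vertex 7 with color 1 (neighbor of 1)

Step 2: Conflict found! Vertices 2 and 3 are adjacent but have the same color.
This means the graph contains an odd cycle.

The graph is NOT bipartite.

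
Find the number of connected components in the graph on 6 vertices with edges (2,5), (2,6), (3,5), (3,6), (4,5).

Step 1: Build adjacency list from edges:
  1: (none)
  2: 5, 6
  3: 5, 6
  4: 5
  5: 2, 3, 4
  6: 2, 3

Step 2: Run BFS/DFS from vertex 1:
  Visited: {1}
  Reached 1 of 6 vertices

Step 3: Only 1 of 6 vertices reached. Graph is disconnected.
Connected components: {1}, {2, 3, 4, 5, 6}
Number of connected components: 2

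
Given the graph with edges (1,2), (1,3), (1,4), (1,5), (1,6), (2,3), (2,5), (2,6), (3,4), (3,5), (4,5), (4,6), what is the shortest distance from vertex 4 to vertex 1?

Step 1: Build adjacency list:
  1: 2, 3, 4, 5, 6
  2: 1, 3, 5, 6
  3: 1, 2, 4, 5
  4: 1, 3, 5, 6
  5: 1, 2, 3, 4
  6: 1, 2, 4

Step 2: BFS from vertex 4 to find shortest path to 1:
  vertex 1 reached at distance 1

Step 3: Shortest path: 4 -> 1
Path length: 1 edge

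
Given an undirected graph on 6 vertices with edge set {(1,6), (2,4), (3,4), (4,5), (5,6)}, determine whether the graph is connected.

Step 1: Build adjacency list from edges:
  1: 6
  2: 4
  3: 4
  4: 2, 3, 5
  5: 4, 6
  6: 1, 5

Step 2: Run BFS/DFS from vertex 1:
  Visited: {1, 6, 5, 4, 2, 3}
  Reached 6 of 6 vertices

Step 3: All 6 vertices reached from vertex 1, so the graph is connected.
Answer: Yes, the graph is connected.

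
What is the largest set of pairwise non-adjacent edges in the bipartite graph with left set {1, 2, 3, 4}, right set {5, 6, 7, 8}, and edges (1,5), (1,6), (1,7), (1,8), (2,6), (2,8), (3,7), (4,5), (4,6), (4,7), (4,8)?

Step 1: List the neighbors of each left vertex:
  1: 5, 6, 7, 8
  2: 6, 8
  3: 7
  4: 5, 6, 7, 8

Step 2: Greedily match left vertices, then look for augmenting paths:
  Match 1 -- 5
  Match 2 -- 6
  Match 3 -- 7
  Match 4 -- 8
  No augmenting path remains.

Step 3: Verify this is maximum:
  Matching size 4 = min(|L|, |R|) = min(4, 4), which is an upper bound, so this matching is maximum.

Maximum matching: {(1,5), (2,6), (3,7), (4,8)}
Size: 4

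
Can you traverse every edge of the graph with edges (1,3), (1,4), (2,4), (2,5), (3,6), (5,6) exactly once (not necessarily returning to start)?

Step 1: Find the degree of each vertex:
  deg(1) = 2
  deg(2) = 2
  deg(3) = 2
  deg(4) = 2
  deg(5) = 2
  deg(6) = 2

Step 2: Count vertices with odd degree:
  All vertices have even degree (0 odd-degree vertices)

Step 3: Apply Euler's theorem:
  - Eulerian circuit exists iff graph is connected and all vertices have even degree
  - Eulerian path exists iff graph is connected and has 0 or 2 odd-degree vertices

Graph is connected with 0 odd-degree vertices.
Both Eulerian circuit and Eulerian path exist.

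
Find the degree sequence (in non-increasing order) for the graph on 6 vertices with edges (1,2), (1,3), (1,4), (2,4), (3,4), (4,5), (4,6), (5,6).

Step 1: Count edges incident to each vertex:
  deg(1) = 3 (neighbors: 2, 3, 4)
  deg(2) = 2 (neighbors: 1, 4)
  deg(3) = 2 (neighbors: 1, 4)
  deg(4) = 5 (neighbors: 1, 2, 3, 5, 6)
  deg(5) = 2 (neighbors: 4, 6)
  deg(6) = 2 (neighbors: 4, 5)

Step 2: Sort degrees in non-increasing order:
  Degrees: [3, 2, 2, 5, 2, 2] -> sorted: [5, 3, 2, 2, 2, 2]

Degree sequence: [5, 3, 2, 2, 2, 2]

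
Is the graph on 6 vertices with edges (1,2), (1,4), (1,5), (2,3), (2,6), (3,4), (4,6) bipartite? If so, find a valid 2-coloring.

Step 1: Attempt 2-coloring using BFS:
  Start at vertex 1, assign color 0
  Color vertex 2 with color 1 (neighbor of 1)
  Color vertex 4 with color 1 (neighbor of 1)
  Color vertex 5 with color 1 (neighbor of 1)
  Color vertex 3 with color 0 (neighbor of 2)
  Color vertex 6 with color 0 (neighbor of 2)

Step 2: 2-coloring succeeded. No conflicts found.
  Set A (color 0): {1, 3, 6}
  Set B (color 1): {2, 4, 5}

The graph is bipartite with partition {1, 3, 6}, {2, 4, 5}.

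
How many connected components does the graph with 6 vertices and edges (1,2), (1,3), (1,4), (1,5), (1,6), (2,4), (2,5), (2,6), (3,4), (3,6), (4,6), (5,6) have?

Step 1: Build adjacency list from edges:
  1: 2, 3, 4, 5, 6
  2: 1, 4, 5, 6
  3: 1, 4, 6
  4: 1, 2, 3, 6
  5: 1, 2, 6
  6: 1, 2, 3, 4, 5

Step 2: Run BFS/DFS from vertex 1:
  Visited: {1, 2, 3, 4, 5, 6}
  Reached 6 of 6 vertices

Step 3: All 6 vertices reached from vertex 1, so the graph is connected.
Number of connected components: 1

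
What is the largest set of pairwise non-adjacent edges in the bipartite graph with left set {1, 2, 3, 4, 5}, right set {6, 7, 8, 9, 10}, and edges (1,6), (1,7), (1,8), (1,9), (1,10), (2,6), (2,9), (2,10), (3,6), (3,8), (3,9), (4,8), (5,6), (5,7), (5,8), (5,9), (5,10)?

Step 1: List the neighbors of each left vertex:
  1: 6, 7, 8, 9, 10
  2: 6, 9, 10
  3: 6, 8, 9
  4: 8
  5: 6, 7, 8, 9, 10

Step 2: Greedily match left vertices, then look for augmenting paths:
  Match 1 -- 10
  Match 2 -- 9
  Match 3 -- 6
  Match 4 -- 8
  Match 5 -- 7
  No augmenting path remains.

Step 3: Verify this is maximum:
  Matching size 5 = min(|L|, |R|) = min(5, 5), which is an upper bound, so this matching is maximum.

Maximum matching: {(1,10), (2,9), (3,6), (4,8), (5,7)}
Size: 5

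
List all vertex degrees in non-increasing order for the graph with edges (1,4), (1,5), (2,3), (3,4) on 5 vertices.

Step 1: Count edges incident to each vertex:
  deg(1) = 2 (neighbors: 4, 5)
  deg(2) = 1 (neighbors: 3)
  deg(3) = 2 (neighbors: 2, 4)
  deg(4) = 2 (neighbors: 1, 3)
  deg(5) = 1 (neighbors: 1)

Step 2: Sort degrees in non-increasing order:
  Degrees: [2, 1, 2, 2, 1] -> sorted: [2, 2, 2, 1, 1]

Degree sequence: [2, 2, 2, 1, 1]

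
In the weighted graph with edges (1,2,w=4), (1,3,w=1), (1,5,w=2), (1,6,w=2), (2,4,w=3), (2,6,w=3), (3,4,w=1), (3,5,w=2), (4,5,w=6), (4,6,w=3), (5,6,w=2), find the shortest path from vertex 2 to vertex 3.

Step 1: Build adjacency list with weights:
  1: 2(w=4), 3(w=1), 5(w=2), 6(w=2)
  2: 1(w=4), 4(w=3), 6(w=3)
  3: 1(w=1), 4(w=1), 5(w=2)
  4: 2(w=3), 3(w=1), 5(w=6), 6(w=3)
  5: 1(w=2), 3(w=2), 4(w=6), 6(w=2)
  6: 1(w=2), 2(w=3), 4(w=3), 5(w=2)

Step 2: Apply Dijkstra's algorithm from vertex 2:
  Visit vertex 2 (distance=0)
    Update dist[1] = 4
    Update dist[4] = 3
    Update dist[6] = 3
  Visit vertex 4 (distance=3)
    Update dist[3] = 4
    Update dist[5] = 9
  Visit vertex 6 (distance=3)
    Update dist[5] = 5
  Visit vertex 1 (distance=4)
  Visit vertex 3 (distance=4)

Step 3: Shortest path: 2 -> 4 -> 3
Total weight: 3 + 1 = 4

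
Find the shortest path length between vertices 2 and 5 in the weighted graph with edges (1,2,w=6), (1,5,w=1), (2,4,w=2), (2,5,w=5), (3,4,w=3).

Step 1: Build adjacency list with weights:
  1: 2(w=6), 5(w=1)
  2: 1(w=6), 4(w=2), 5(w=5)
  3: 4(w=3)
  4: 2(w=2), 3(w=3)
  5: 1(w=1), 2(w=5)

Step 2: Apply Dijkstra's algorithm from vertex 2:
  Visit vertex 2 (distance=0)
    Update dist[1] = 6
    Update dist[4] = 2
    Update dist[5] = 5
  Visit vertex 4 (distance=2)
    Update dist[3] = 5
  Visit vertex 3 (distance=5)
  Visit vertex 5 (distance=5)

Step 3: Shortest path: 2 -> 5
Total weight: 5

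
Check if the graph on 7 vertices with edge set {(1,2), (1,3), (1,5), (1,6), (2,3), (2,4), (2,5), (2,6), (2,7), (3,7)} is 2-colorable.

Step 1: Attempt 2-coloring using BFS:
  Start at vertex 1, assign color 0
  Color vertex 2 with color 1 (neighbor of 1)
  Color vertex 3 with color 1 (neighbor of 1)
  Color vertex 5 with color 1 (neighbor of 1)
  Color vertex 6 with color 1 (neighbor of 1)

Step 2: Conflict found! Vertices 2 and 3 are adjacent but have the same color.
This means the graph contains an odd cycle.

The graph is NOT bipartite.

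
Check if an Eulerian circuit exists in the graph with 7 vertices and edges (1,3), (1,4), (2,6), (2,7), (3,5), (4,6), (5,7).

Step 1: Find the degree of each vertex:
  deg(1) = 2
  deg(2) = 2
  deg(3) = 2
  deg(4) = 2
  deg(5) = 2
  deg(6) = 2
  deg(7) = 2

Step 2: Count vertices with odd degree:
  All vertices have even degree (0 odd-degree vertices)

Step 3: Apply Euler's theorem:
  - Eulerian circuit exists iff graph is connected and all vertices have even degree
  - Eulerian path exists iff graph is connected and has 0 or 2 odd-degree vertices

Graph is connected with 0 odd-degree vertices.
Both Eulerian circuit and Eulerian path exist.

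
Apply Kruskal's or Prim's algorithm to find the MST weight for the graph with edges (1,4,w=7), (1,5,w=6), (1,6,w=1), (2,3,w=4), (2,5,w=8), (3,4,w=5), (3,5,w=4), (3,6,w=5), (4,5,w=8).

Apply Kruskal's algorithm (sort edges by weight, add if no cycle):

Sorted edges by weight:
  (1,6) w=1
  (2,3) w=4
  (3,5) w=4
  (3,6) w=5
  (3,4) w=5
  (1,5) w=6
  (1,4) w=7
  (2,5) w=8
  (4,5) w=8

Add edge (1,6) w=1 -- no cycle. Running total: 1
Add edge (2,3) w=4 -- no cycle. Running total: 5
Add edge (3,5) w=4 -- no cycle. Running total: 9
Add edge (3,6) w=5 -- no cycle. Running total: 14
Add edge (3,4) w=5 -- no cycle. Running total: 19

MST edges: (1,6,w=1), (2,3,w=4), (3,5,w=4), (3,6,w=5), (3,4,w=5)
Total MST weight: 1 + 4 + 4 + 5 + 5 = 19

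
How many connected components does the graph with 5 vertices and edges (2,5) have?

Step 1: Build adjacency list from edges:
  1: (none)
  2: 5
  3: (none)
  4: (none)
  5: 2

Step 2: Run BFS/DFS from vertex 1:
  Visited: {1}
  Reached 1 of 5 vertices

Step 3: Only 1 of 5 vertices reached. Graph is disconnected.
Connected components: {1}, {2, 5}, {3}, {4}
Number of connected components: 4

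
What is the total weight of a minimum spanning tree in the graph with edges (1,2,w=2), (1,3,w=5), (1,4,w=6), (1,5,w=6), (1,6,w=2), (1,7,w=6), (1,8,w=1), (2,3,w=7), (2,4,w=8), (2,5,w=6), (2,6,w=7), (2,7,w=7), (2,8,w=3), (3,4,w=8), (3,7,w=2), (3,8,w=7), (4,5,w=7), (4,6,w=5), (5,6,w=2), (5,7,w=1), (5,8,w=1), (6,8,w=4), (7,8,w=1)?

Apply Kruskal's algorithm (sort edges by weight, add if no cycle):

Sorted edges by weight:
  (1,8) w=1
  (5,7) w=1
  (5,8) w=1
  (7,8) w=1
  (1,6) w=2
  (1,2) w=2
  (3,7) w=2
  (5,6) w=2
  (2,8) w=3
  (6,8) w=4
  (1,3) w=5
  (4,6) w=5
  (1,4) w=6
  (1,5) w=6
  (1,7) w=6
  (2,5) w=6
  (2,3) w=7
  (2,6) w=7
  (2,7) w=7
  (3,8) w=7
  (4,5) w=7
  (2,4) w=8
  (3,4) w=8

Add edge (1,8) w=1 -- no cycle. Running total: 1
Add edge (5,7) w=1 -- no cycle. Running total: 2
Add edge (5,8) w=1 -- no cycle. Running total: 3
Skip edge (7,8) w=1 -- would create cycle
Add edge (1,6) w=2 -- no cycle. Running total: 5
Add edge (1,2) w=2 -- no cycle. Running total: 7
Add edge (3,7) w=2 -- no cycle. Running total: 9
Skip edge (5,6) w=2 -- would create cycle
Skip edge (2,8) w=3 -- would create cycle
Skip edge (6,8) w=4 -- would create cycle
Skip edge (1,3) w=5 -- would create cycle
Add edge (4,6) w=5 -- no cycle. Running total: 14

MST edges: (1,8,w=1), (5,7,w=1), (5,8,w=1), (1,6,w=2), (1,2,w=2), (3,7,w=2), (4,6,w=5)
Total MST weight: 1 + 1 + 1 + 2 + 2 + 2 + 5 = 14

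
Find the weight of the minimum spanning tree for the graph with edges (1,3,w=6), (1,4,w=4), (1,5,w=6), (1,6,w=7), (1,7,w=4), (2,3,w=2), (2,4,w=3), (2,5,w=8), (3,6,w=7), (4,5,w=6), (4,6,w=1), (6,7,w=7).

Apply Kruskal's algorithm (sort edges by weight, add if no cycle):

Sorted edges by weight:
  (4,6) w=1
  (2,3) w=2
  (2,4) w=3
  (1,7) w=4
  (1,4) w=4
  (1,3) w=6
  (1,5) w=6
  (4,5) w=6
  (1,6) w=7
  (3,6) w=7
  (6,7) w=7
  (2,5) w=8

Add edge (4,6) w=1 -- no cycle. Running total: 1
Add edge (2,3) w=2 -- no cycle. Running total: 3
Add edge (2,4) w=3 -- no cycle. Running total: 6
Add edge (1,7) w=4 -- no cycle. Running total: 10
Add edge (1,4) w=4 -- no cycle. Running total: 14
Skip edge (1,3) w=6 -- would create cycle
Add edge (1,5) w=6 -- no cycle. Running total: 20

MST edges: (4,6,w=1), (2,3,w=2), (2,4,w=3), (1,7,w=4), (1,4,w=4), (1,5,w=6)
Total MST weight: 1 + 2 + 3 + 4 + 4 + 6 = 20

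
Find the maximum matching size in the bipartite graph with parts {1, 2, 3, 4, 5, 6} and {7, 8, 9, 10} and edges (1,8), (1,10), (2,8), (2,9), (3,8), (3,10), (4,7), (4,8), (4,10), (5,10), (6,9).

Step 1: List the neighbors of each left vertex:
  1: 8, 10
  2: 8, 9
  3: 8, 10
  4: 7, 8, 10
  5: 10
  6: 9

Step 2: Greedily match left vertices, then look for augmenting paths:
  Match 1 -- 8
  Match 2 -- 9
  Match 3 -- 10
  Match 4 -- 7
  No augmenting path remains.

Step 3: Verify this is maximum:
  Matching size 4 = min(|L|, |R|) = min(6, 4), which is an upper bound, so this matching is maximum.

Maximum matching: {(1,8), (2,9), (3,10), (4,7)}
Size: 4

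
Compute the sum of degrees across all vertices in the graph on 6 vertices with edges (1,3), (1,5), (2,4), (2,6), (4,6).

Step 1: Count edges incident to each vertex:
  deg(1) = 2 (neighbors: 3, 5)
  deg(2) = 2 (neighbors: 4, 6)
  deg(3) = 1 (neighbors: 1)
  deg(4) = 2 (neighbors: 2, 6)
  deg(5) = 1 (neighbors: 1)
  deg(6) = 2 (neighbors: 2, 4)

Step 2: Sum all degrees:
  2 + 2 + 1 + 2 + 1 + 2 = 10

Verification: sum of degrees = 2 * |E| = 2 * 5 = 10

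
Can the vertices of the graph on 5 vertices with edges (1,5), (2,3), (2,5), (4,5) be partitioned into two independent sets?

Step 1: Attempt 2-coloring using BFS:
  Start at vertex 1, assign color 0
  Color vertex 5 with color 1 (neighbor of 1)
  Color vertex 2 with color 0 (neighbor of 5)
  Color vertex 4 with color 0 (neighbor of 5)
  Color vertex 3 with color 1 (neighbor of 2)

Step 2: 2-coloring succeeded. No conflicts found.
  Set A (color 0): {1, 2, 4}
  Set B (color 1): {3, 5}

The graph is bipartite with partition {1, 2, 4}, {3, 5}.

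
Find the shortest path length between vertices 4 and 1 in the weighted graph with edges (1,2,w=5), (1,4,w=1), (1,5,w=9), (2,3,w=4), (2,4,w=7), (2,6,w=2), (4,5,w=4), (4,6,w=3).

Step 1: Build adjacency list with weights:
  1: 2(w=5), 4(w=1), 5(w=9)
  2: 1(w=5), 3(w=4), 4(w=7), 6(w=2)
  3: 2(w=4)
  4: 1(w=1), 2(w=7), 5(w=4), 6(w=3)
  5: 1(w=9), 4(w=4)
  6: 2(w=2), 4(w=3)

Step 2: Apply Dijkstra's algorithm from vertex 4:
  Visit vertex 4 (distance=0)
    Update dist[1] = 1
    Update dist[2] = 7
    Update dist[5] = 4
    Update dist[6] = 3
  Visit vertex 1 (distance=1)
    Update dist[2] = 6

Step 3: Shortest path: 4 -> 1
Total weight: 1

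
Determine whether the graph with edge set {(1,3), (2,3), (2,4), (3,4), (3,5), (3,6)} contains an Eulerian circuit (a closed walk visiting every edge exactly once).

Step 1: Find the degree of each vertex:
  deg(1) = 1
  deg(2) = 2
  deg(3) = 5
  deg(4) = 2
  deg(5) = 1
  deg(6) = 1

Step 2: Count vertices with odd degree:
  Odd-degree vertices: 1, 3, 5, 6 (4 total)

Step 3: Apply Euler's theorem:
  - Eulerian circuit exists iff graph is connected and all vertices have even degree
  - Eulerian path exists iff graph is connected and has 0 or 2 odd-degree vertices

Graph has 4 odd-degree vertices (need 0 or 2).
Neither Eulerian path nor Eulerian circuit exists.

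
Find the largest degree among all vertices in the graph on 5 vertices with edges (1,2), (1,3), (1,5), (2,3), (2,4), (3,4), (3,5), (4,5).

Step 1: Count edges incident to each vertex:
  deg(1) = 3 (neighbors: 2, 3, 5)
  deg(2) = 3 (neighbors: 1, 3, 4)
  deg(3) = 4 (neighbors: 1, 2, 4, 5)
  deg(4) = 3 (neighbors: 2, 3, 5)
  deg(5) = 3 (neighbors: 1, 3, 4)

Step 2: Find maximum:
  max(3, 3, 4, 3, 3) = 4 (vertex 3)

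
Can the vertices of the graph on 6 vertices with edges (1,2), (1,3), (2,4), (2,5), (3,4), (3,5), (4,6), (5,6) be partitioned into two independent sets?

Step 1: Attempt 2-coloring using BFS:
  Start at vertex 1, assign color 0
  Color vertex 2 with color 1 (neighbor of 1)
  Color vertex 3 with color 1 (neighbor of 1)
  Color vertex 4 with color 0 (neighbor of 2)
  Color vertex 5 with color 0 (neighbor of 2)
  Color vertex 6 with color 1 (neighbor of 4)

Step 2: 2-coloring succeeded. No conflicts found.
  Set A (color 0): {1, 4, 5}
  Set B (color 1): {2, 3, 6}

The graph is bipartite with partition {1, 4, 5}, {2, 3, 6}.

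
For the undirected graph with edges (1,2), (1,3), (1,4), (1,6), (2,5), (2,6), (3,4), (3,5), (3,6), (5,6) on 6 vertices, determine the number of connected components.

Step 1: Build adjacency list from edges:
  1: 2, 3, 4, 6
  2: 1, 5, 6
  3: 1, 4, 5, 6
  4: 1, 3
  5: 2, 3, 6
  6: 1, 2, 3, 5

Step 2: Run BFS/DFS from vertex 1:
  Visited: {1, 2, 3, 4, 6, 5}
  Reached 6 of 6 vertices

Step 3: All 6 vertices reached from vertex 1, so the graph is connected.
Number of connected components: 1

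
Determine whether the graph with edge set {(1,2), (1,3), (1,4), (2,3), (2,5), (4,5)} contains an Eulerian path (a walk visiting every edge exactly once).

Step 1: Find the degree of each vertex:
  deg(1) = 3
  deg(2) = 3
  deg(3) = 2
  deg(4) = 2
  deg(5) = 2

Step 2: Count vertices with odd degree:
  Odd-degree vertices: 1, 2 (2 total)

Step 3: Apply Euler's theorem:
  - Eulerian circuit exists iff graph is connected and all vertices have even degree
  - Eulerian path exists iff graph is connected and has 0 or 2 odd-degree vertices

Graph is connected with exactly 2 odd-degree vertices (1, 2).
Eulerian path exists (starting and ending at the odd-degree vertices), but no Eulerian circuit.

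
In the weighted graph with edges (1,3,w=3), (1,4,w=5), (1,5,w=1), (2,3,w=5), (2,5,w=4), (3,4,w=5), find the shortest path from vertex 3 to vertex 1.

Step 1: Build adjacency list with weights:
  1: 3(w=3), 4(w=5), 5(w=1)
  2: 3(w=5), 5(w=4)
  3: 1(w=3), 2(w=5), 4(w=5)
  4: 1(w=5), 3(w=5)
  5: 1(w=1), 2(w=4)

Step 2: Apply Dijkstra's algorithm from vertex 3:
  Visit vertex 3 (distance=0)
    Update dist[1] = 3
    Update dist[2] = 5
    Update dist[4] = 5
  Visit vertex 1 (distance=3)
    Update dist[5] = 4

Step 3: Shortest path: 3 -> 1
Total weight: 3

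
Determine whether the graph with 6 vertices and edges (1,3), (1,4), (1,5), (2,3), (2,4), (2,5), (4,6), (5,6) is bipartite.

Step 1: Attempt 2-coloring using BFS:
  Start at vertex 1, assign color 0
  Color vertex 3 with color 1 (neighbor of 1)
  Color vertex 4 with color 1 (neighbor of 1)
  Color vertex 5 with color 1 (neighbor of 1)
  Color vertex 2 with color 0 (neighbor of 3)
  Color vertex 6 with color 0 (neighbor of 4)

Step 2: 2-coloring succeeded. No conflicts found.
  Set A (color 0): {1, 2, 6}
  Set B (color 1): {3, 4, 5}

The graph is bipartite with partition {1, 2, 6}, {3, 4, 5}.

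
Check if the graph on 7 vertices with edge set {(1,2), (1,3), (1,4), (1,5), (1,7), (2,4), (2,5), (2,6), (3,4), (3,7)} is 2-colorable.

Step 1: Attempt 2-coloring using BFS:
  Start at vertex 1, assign color 0
  Color vertex 2 with color 1 (neighbor of 1)
  Color vertex 3 with color 1 (neighbor of 1)
  Color vertex 4 with color 1 (neighbor of 1)
  Color vertex 5 with color 1 (neighbor of 1)
  Color vertex 7 with color 1 (neighbor of 1)

Step 2: Conflict found! Vertices 2 and 4 are adjacent but have the same color.
This means the graph contains an odd cycle.

The graph is NOT bipartite.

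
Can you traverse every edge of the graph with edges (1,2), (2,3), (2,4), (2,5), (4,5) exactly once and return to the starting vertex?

Step 1: Find the degree of each vertex:
  deg(1) = 1
  deg(2) = 4
  deg(3) = 1
  deg(4) = 2
  deg(5) = 2

Step 2: Count vertices with odd degree:
  Odd-degree vertices: 1, 3 (2 total)

Step 3: Apply Euler's theorem:
  - Eulerian circuit exists iff graph is connected and all vertices have even degree
  - Eulerian path exists iff graph is connected and has 0 or 2 odd-degree vertices

Graph is connected with exactly 2 odd-degree vertices (1, 3).
Eulerian path exists (starting and ending at the odd-degree vertices), but no Eulerian circuit.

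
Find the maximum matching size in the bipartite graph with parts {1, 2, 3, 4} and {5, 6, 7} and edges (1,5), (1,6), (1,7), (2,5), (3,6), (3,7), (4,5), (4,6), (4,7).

Step 1: List the neighbors of each left vertex:
  1: 5, 6, 7
  2: 5
  3: 6, 7
  4: 5, 6, 7

Step 2: Greedily match left vertices, then look for augmenting paths:
  Match 1 -- 5
  Match 3 -- 6
  Match 4 -- 7
  No augmenting path remains.

Step 3: Verify this is maximum:
  Matching size 3 = min(|L|, |R|) = min(4, 3), which is an upper bound, so this matching is maximum.

Maximum matching: {(1,5), (3,6), (4,7)}
Size: 3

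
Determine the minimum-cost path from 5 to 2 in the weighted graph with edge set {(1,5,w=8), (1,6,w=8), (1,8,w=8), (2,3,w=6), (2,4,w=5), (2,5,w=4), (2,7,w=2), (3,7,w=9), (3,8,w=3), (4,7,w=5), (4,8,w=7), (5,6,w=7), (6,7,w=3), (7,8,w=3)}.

Step 1: Build adjacency list with weights:
  1: 5(w=8), 6(w=8), 8(w=8)
  2: 3(w=6), 4(w=5), 5(w=4), 7(w=2)
  3: 2(w=6), 7(w=9), 8(w=3)
  4: 2(w=5), 7(w=5), 8(w=7)
  5: 1(w=8), 2(w=4), 6(w=7)
  6: 1(w=8), 5(w=7), 7(w=3)
  7: 2(w=2), 3(w=9), 4(w=5), 6(w=3), 8(w=3)
  8: 1(w=8), 3(w=3), 4(w=7), 7(w=3)

Step 2: Apply Dijkstra's algorithm from vertex 5:
  Visit vertex 5 (distance=0)
    Update dist[1] = 8
    Update dist[2] = 4
    Update dist[6] = 7
  Visit vertex 2 (distance=4)
    Update dist[3] = 10
    Update dist[4] = 9
    Update dist[7] = 6

Step 3: Shortest path: 5 -> 2
Total weight: 4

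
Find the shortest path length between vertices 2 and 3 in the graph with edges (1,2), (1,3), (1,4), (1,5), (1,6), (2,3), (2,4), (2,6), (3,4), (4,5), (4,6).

Step 1: Build adjacency list:
  1: 2, 3, 4, 5, 6
  2: 1, 3, 4, 6
  3: 1, 2, 4
  4: 1, 2, 3, 5, 6
  5: 1, 4
  6: 1, 2, 4

Step 2: BFS from vertex 2 to find shortest path to 3:
  vertex 1 reached at distance 1
  vertex 3 reached at distance 1

Step 3: Shortest path: 2 -> 3
Path length: 1 edge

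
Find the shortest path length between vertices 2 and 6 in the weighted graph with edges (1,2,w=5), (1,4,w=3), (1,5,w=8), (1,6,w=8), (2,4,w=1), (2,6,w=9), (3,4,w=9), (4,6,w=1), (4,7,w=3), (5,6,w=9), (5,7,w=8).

Step 1: Build adjacency list with weights:
  1: 2(w=5), 4(w=3), 5(w=8), 6(w=8)
  2: 1(w=5), 4(w=1), 6(w=9)
  3: 4(w=9)
  4: 1(w=3), 2(w=1), 3(w=9), 6(w=1), 7(w=3)
  5: 1(w=8), 6(w=9), 7(w=8)
  6: 1(w=8), 2(w=9), 4(w=1), 5(w=9)
  7: 4(w=3), 5(w=8)

Step 2: Apply Dijkstra's algorithm from vertex 2:
  Visit vertex 2 (distance=0)
    Update dist[1] = 5
    Update dist[4] = 1
    Update dist[6] = 9
  Visit vertex 4 (distance=1)
    Update dist[1] = 4
    Update dist[3] = 10
    Update dist[6] = 2
    Update dist[7] = 4
  Visit vertex 6 (distance=2)
    Update dist[5] = 11

Step 3: Shortest path: 2 -> 4 -> 6
Total weight: 1 + 1 = 2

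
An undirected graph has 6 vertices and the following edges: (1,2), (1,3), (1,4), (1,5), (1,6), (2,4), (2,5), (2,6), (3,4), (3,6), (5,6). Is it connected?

Step 1: Build adjacency list from edges:
  1: 2, 3, 4, 5, 6
  2: 1, 4, 5, 6
  3: 1, 4, 6
  4: 1, 2, 3
  5: 1, 2, 6
  6: 1, 2, 3, 5

Step 2: Run BFS/DFS from vertex 1:
  Visited: {1, 2, 3, 4, 5, 6}
  Reached 6 of 6 vertices

Step 3: All 6 vertices reached from vertex 1, so the graph is connected.
Answer: Yes, the graph is connected.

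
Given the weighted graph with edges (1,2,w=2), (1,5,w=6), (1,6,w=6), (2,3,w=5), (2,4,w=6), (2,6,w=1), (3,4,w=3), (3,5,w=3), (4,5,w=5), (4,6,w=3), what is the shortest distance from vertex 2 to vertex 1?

Step 1: Build adjacency list with weights:
  1: 2(w=2), 5(w=6), 6(w=6)
  2: 1(w=2), 3(w=5), 4(w=6), 6(w=1)
  3: 2(w=5), 4(w=3), 5(w=3)
  4: 2(w=6), 3(w=3), 5(w=5), 6(w=3)
  5: 1(w=6), 3(w=3), 4(w=5)
  6: 1(w=6), 2(w=1), 4(w=3)

Step 2: Apply Dijkstra's algorithm from vertex 2:
  Visit vertex 2 (distance=0)
    Update dist[1] = 2
    Update dist[3] = 5
    Update dist[4] = 6
    Update dist[6] = 1
  Visit vertex 6 (distance=1)
    Update dist[4] = 4
  Visit vertex 1 (distance=2)
    Update dist[5] = 8

Step 3: Shortest path: 2 -> 1
Total weight: 2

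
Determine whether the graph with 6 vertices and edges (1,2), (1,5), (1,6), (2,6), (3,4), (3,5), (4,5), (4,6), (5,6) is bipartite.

Step 1: Attempt 2-coloring using BFS:
  Start at vertex 1, assign color 0
  Color vertex 2 with color 1 (neighbor of 1)
  Color vertex 5 with color 1 (neighbor of 1)
  Color vertex 6 with color 1 (neighbor of 1)

Step 2: Conflict found! Vertices 2 and 6 are adjacent but have the same color.
This means the graph contains an odd cycle.

The graph is NOT bipartite.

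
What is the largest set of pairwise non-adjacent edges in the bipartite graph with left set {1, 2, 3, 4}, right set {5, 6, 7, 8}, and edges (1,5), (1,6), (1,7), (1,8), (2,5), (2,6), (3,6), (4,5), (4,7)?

Step 1: List the neighbors of each left vertex:
  1: 5, 6, 7, 8
  2: 5, 6
  3: 6
  4: 5, 7

Step 2: Greedily match left vertices, then look for augmenting paths:
  Match 1 -- 8
  Match 2 -- 5
  Match 3 -- 6
  Match 4 -- 7
  No augmenting path remains.

Step 3: Verify this is maximum:
  Matching size 4 = min(|L|, |R|) = min(4, 4), which is an upper bound, so this matching is maximum.

Maximum matching: {(1,8), (2,5), (3,6), (4,7)}
Size: 4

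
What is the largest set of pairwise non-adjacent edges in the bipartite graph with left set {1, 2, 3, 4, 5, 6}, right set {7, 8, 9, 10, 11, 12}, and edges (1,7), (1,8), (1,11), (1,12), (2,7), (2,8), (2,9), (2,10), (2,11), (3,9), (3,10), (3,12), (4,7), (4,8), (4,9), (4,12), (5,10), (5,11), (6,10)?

Step 1: List the neighbors of each left vertex:
  1: 7, 8, 11, 12
  2: 7, 8, 9, 10, 11
  3: 9, 10, 12
  4: 7, 8, 9, 12
  5: 10, 11
  6: 10

Step 2: Greedily match left vertices, then look for augmenting paths:
  Match 1 -- 7
  Match 2 -- 8
  Match 3 -- 9
  Match 4 -- 12
  Match 5 -- 11
  Match 6 -- 10
  No augmenting path remains.

Step 3: Verify this is maximum:
  Matching size 6 = min(|L|, |R|) = min(6, 6), which is an upper bound, so this matching is maximum.

Maximum matching: {(1,7), (2,8), (3,9), (4,12), (5,11), (6,10)}
Size: 6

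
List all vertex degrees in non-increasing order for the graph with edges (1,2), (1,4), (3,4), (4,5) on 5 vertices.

Step 1: Count edges incident to each vertex:
  deg(1) = 2 (neighbors: 2, 4)
  deg(2) = 1 (neighbors: 1)
  deg(3) = 1 (neighbors: 4)
  deg(4) = 3 (neighbors: 1, 3, 5)
  deg(5) = 1 (neighbors: 4)

Step 2: Sort degrees in non-increasing order:
  Degrees: [2, 1, 1, 3, 1] -> sorted: [3, 2, 1, 1, 1]

Degree sequence: [3, 2, 1, 1, 1]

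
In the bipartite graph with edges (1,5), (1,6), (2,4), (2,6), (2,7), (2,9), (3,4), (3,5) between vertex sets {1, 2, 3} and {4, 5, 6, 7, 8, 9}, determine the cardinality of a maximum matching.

Step 1: List the neighbors of each left vertex:
  1: 5, 6
  2: 4, 6, 7, 9
  3: 4, 5

Step 2: Greedily match left vertices, then look for augmenting paths:
  Match 1 -- 5
  Match 2 -- 6
  Match 3 -- 4
  No augmenting path remains.

Step 3: Verify this is maximum:
  Matching size 3 = min(|L|, |R|) = min(3, 6), which is an upper bound, so this matching is maximum.

Maximum matching: {(1,5), (2,6), (3,4)}
Size: 3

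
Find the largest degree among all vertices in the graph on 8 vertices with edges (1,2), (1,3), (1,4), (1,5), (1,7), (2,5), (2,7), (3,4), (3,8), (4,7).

Step 1: Count edges incident to each vertex:
  deg(1) = 5 (neighbors: 2, 3, 4, 5, 7)
  deg(2) = 3 (neighbors: 1, 5, 7)
  deg(3) = 3 (neighbors: 1, 4, 8)
  deg(4) = 3 (neighbors: 1, 3, 7)
  deg(5) = 2 (neighbors: 1, 2)
  deg(6) = 0 (neighbors: none)
  deg(7) = 3 (neighbors: 1, 2, 4)
  deg(8) = 1 (neighbors: 3)

Step 2: Find maximum:
  max(5, 3, 3, 3, 2, 0, 3, 1) = 5 (vertex 1)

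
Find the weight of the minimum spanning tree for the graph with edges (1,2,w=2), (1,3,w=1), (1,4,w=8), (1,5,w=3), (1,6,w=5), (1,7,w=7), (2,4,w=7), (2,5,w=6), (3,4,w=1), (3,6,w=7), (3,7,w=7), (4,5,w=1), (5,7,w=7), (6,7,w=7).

Apply Kruskal's algorithm (sort edges by weight, add if no cycle):

Sorted edges by weight:
  (1,3) w=1
  (3,4) w=1
  (4,5) w=1
  (1,2) w=2
  (1,5) w=3
  (1,6) w=5
  (2,5) w=6
  (1,7) w=7
  (2,4) w=7
  (3,7) w=7
  (3,6) w=7
  (5,7) w=7
  (6,7) w=7
  (1,4) w=8

Add edge (1,3) w=1 -- no cycle. Running total: 1
Add edge (3,4) w=1 -- no cycle. Running total: 2
Add edge (4,5) w=1 -- no cycle. Running total: 3
Add edge (1,2) w=2 -- no cycle. Running total: 5
Skip edge (1,5) w=3 -- would create cycle
Add edge (1,6) w=5 -- no cycle. Running total: 10
Skip edge (2,5) w=6 -- would create cycle
Add edge (1,7) w=7 -- no cycle. Running total: 17

MST edges: (1,3,w=1), (3,4,w=1), (4,5,w=1), (1,2,w=2), (1,6,w=5), (1,7,w=7)
Total MST weight: 1 + 1 + 1 + 2 + 5 + 7 = 17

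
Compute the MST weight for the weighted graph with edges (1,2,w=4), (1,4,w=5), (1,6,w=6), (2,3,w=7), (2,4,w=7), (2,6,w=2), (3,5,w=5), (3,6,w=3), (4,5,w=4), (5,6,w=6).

Apply Kruskal's algorithm (sort edges by weight, add if no cycle):

Sorted edges by weight:
  (2,6) w=2
  (3,6) w=3
  (1,2) w=4
  (4,5) w=4
  (1,4) w=5
  (3,5) w=5
  (1,6) w=6
  (5,6) w=6
  (2,3) w=7
  (2,4) w=7

Add edge (2,6) w=2 -- no cycle. Running total: 2
Add edge (3,6) w=3 -- no cycle. Running total: 5
Add edge (1,2) w=4 -- no cycle. Running total: 9
Add edge (4,5) w=4 -- no cycle. Running total: 13
Add edge (1,4) w=5 -- no cycle. Running total: 18

MST edges: (2,6,w=2), (3,6,w=3), (1,2,w=4), (4,5,w=4), (1,4,w=5)
Total MST weight: 2 + 3 + 4 + 4 + 5 = 18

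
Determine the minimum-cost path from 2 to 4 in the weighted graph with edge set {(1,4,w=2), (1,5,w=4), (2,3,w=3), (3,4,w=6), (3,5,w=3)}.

Step 1: Build adjacency list with weights:
  1: 4(w=2), 5(w=4)
  2: 3(w=3)
  3: 2(w=3), 4(w=6), 5(w=3)
  4: 1(w=2), 3(w=6)
  5: 1(w=4), 3(w=3)

Step 2: Apply Dijkstra's algorithm from vertex 2:
  Visit vertex 2 (distance=0)
    Update dist[3] = 3
  Visit vertex 3 (distance=3)
    Update dist[4] = 9
    Update dist[5] = 6
  Visit vertex 5 (distance=6)
    Update dist[1] = 10
  Visit vertex 4 (distance=9)

Step 3: Shortest path: 2 -> 3 -> 4
Total weight: 3 + 6 = 9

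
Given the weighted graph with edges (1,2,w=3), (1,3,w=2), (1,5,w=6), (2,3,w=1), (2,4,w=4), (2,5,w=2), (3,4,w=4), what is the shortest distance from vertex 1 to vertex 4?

Step 1: Build adjacency list with weights:
  1: 2(w=3), 3(w=2), 5(w=6)
  2: 1(w=3), 3(w=1), 4(w=4), 5(w=2)
  3: 1(w=2), 2(w=1), 4(w=4)
  4: 2(w=4), 3(w=4)
  5: 1(w=6), 2(w=2)

Step 2: Apply Dijkstra's algorithm from vertex 1:
  Visit vertex 1 (distance=0)
    Update dist[2] = 3
    Update dist[3] = 2
    Update dist[5] = 6
  Visit vertex 3 (distance=2)
    Update dist[4] = 6
  Visit vertex 2 (distance=3)
    Update dist[5] = 5
  Visit vertex 5 (distance=5)
  Visit vertex 4 (distance=6)

Step 3: Shortest path: 1 -> 3 -> 4
Total weight: 2 + 4 = 6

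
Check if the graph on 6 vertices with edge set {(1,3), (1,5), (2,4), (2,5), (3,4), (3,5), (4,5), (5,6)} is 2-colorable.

Step 1: Attempt 2-coloring using BFS:
  Start at vertex 1, assign color 0
  Color vertex 3 with color 1 (neighbor of 1)
  Color vertex 5 with color 1 (neighbor of 1)
  Color vertex 4 with color 0 (neighbor of 3)

Step 2: Conflict found! Vertices 3 and 5 are adjacent but have the same color.
This means the graph contains an odd cycle.

The graph is NOT bipartite.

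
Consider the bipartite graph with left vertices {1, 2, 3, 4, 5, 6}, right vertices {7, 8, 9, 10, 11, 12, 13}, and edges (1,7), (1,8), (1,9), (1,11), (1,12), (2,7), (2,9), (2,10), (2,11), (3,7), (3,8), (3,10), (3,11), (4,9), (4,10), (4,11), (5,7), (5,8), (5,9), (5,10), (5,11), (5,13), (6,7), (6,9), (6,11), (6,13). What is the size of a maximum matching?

Step 1: List the neighbors of each left vertex:
  1: 7, 8, 9, 11, 12
  2: 7, 9, 10, 11
  3: 7, 8, 10, 11
  4: 9, 10, 11
  5: 7, 8, 9, 10, 11, 13
  6: 7, 9, 11, 13

Step 2: Greedily match left vertices, then look for augmenting paths:
  Match 1 -- 7
  Match 2 -- 9
  Match 3 -- 8
  Match 4 -- 10
  Match 5 -- 11
  Match 6 -- 13
  No augmenting path remains.

Step 3: Verify this is maximum:
  Matching size 6 = min(|L|, |R|) = min(6, 7), which is an upper bound, so this matching is maximum.

Maximum matching: {(1,7), (2,9), (3,8), (4,10), (5,11), (6,13)}
Size: 6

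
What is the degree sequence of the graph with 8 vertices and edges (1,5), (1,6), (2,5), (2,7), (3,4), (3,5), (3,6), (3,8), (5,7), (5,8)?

Step 1: Count edges incident to each vertex:
  deg(1) = 2 (neighbors: 5, 6)
  deg(2) = 2 (neighbors: 5, 7)
  deg(3) = 4 (neighbors: 4, 5, 6, 8)
  deg(4) = 1 (neighbors: 3)
  deg(5) = 5 (neighbors: 1, 2, 3, 7, 8)
  deg(6) = 2 (neighbors: 1, 3)
  deg(7) = 2 (neighbors: 2, 5)
  deg(8) = 2 (neighbors: 3, 5)

Step 2: Sort degrees in non-increasing order:
  Degrees: [2, 2, 4, 1, 5, 2, 2, 2] -> sorted: [5, 4, 2, 2, 2, 2, 2, 1]

Degree sequence: [5, 4, 2, 2, 2, 2, 2, 1]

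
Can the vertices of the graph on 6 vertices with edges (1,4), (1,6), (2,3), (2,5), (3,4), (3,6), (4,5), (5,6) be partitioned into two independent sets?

Step 1: Attempt 2-coloring using BFS:
  Start at vertex 1, assign color 0
  Color vertex 4 with color 1 (neighbor of 1)
  Color vertex 6 with color 1 (neighbor of 1)
  Color vertex 3 with color 0 (neighbor of 4)
  Color vertex 5 with color 0 (neighbor of 4)
  Color vertex 2 with color 1 (neighbor of 3)

Step 2: 2-coloring succeeded. No conflicts found.
  Set A (color 0): {1, 3, 5}
  Set B (color 1): {2, 4, 6}

The graph is bipartite with partition {1, 3, 5}, {2, 4, 6}.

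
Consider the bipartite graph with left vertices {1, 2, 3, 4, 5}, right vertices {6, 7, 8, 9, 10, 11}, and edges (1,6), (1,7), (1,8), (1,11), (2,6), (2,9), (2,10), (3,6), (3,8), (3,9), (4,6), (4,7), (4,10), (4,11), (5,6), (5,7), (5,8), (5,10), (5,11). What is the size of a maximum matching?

Step 1: List the neighbors of each left vertex:
  1: 6, 7, 8, 11
  2: 6, 9, 10
  3: 6, 8, 9
  4: 6, 7, 10, 11
  5: 6, 7, 8, 10, 11

Step 2: Greedily match left vertices, then look for augmenting paths:
  Match 1 -- 6
  Match 2 -- 9
  Match 3 -- 8
  Match 4 -- 7
  Match 5 -- 10
  No augmenting path remains.

Step 3: Verify this is maximum:
  Matching size 5 = min(|L|, |R|) = min(5, 6), which is an upper bound, so this matching is maximum.

Maximum matching: {(1,6), (2,9), (3,8), (4,7), (5,10)}
Size: 5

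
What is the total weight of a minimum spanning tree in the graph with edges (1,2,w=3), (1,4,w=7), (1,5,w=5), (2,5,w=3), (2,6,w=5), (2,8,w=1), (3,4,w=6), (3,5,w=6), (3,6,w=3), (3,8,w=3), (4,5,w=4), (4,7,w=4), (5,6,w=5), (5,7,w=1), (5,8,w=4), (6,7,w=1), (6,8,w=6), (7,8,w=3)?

Apply Kruskal's algorithm (sort edges by weight, add if no cycle):

Sorted edges by weight:
  (2,8) w=1
  (5,7) w=1
  (6,7) w=1
  (1,2) w=3
  (2,5) w=3
  (3,6) w=3
  (3,8) w=3
  (7,8) w=3
  (4,5) w=4
  (4,7) w=4
  (5,8) w=4
  (1,5) w=5
  (2,6) w=5
  (5,6) w=5
  (3,4) w=6
  (3,5) w=6
  (6,8) w=6
  (1,4) w=7

Add edge (2,8) w=1 -- no cycle. Running total: 1
Add edge (5,7) w=1 -- no cycle. Running total: 2
Add edge (6,7) w=1 -- no cycle. Running total: 3
Add edge (1,2) w=3 -- no cycle. Running total: 6
Add edge (2,5) w=3 -- no cycle. Running total: 9
Add edge (3,6) w=3 -- no cycle. Running total: 12
Skip edge (3,8) w=3 -- would create cycle
Skip edge (7,8) w=3 -- would create cycle
Add edge (4,5) w=4 -- no cycle. Running total: 16

MST edges: (2,8,w=1), (5,7,w=1), (6,7,w=1), (1,2,w=3), (2,5,w=3), (3,6,w=3), (4,5,w=4)
Total MST weight: 1 + 1 + 1 + 3 + 3 + 3 + 4 = 16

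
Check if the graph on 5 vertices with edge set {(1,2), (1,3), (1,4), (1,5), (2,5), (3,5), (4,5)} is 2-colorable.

Step 1: Attempt 2-coloring using BFS:
  Start at vertex 1, assign color 0
  Color vertex 2 with color 1 (neighbor of 1)
  Color vertex 3 with color 1 (neighbor of 1)
  Color vertex 4 with color 1 (neighbor of 1)
  Color vertex 5 with color 1 (neighbor of 1)

Step 2: Conflict found! Vertices 2 and 5 are adjacent but have the same color.
This means the graph contains an odd cycle.

The graph is NOT bipartite.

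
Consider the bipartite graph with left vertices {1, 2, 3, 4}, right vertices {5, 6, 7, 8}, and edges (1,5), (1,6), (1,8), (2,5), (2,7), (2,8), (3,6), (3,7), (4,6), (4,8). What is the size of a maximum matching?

Step 1: List the neighbors of each left vertex:
  1: 5, 6, 8
  2: 5, 7, 8
  3: 6, 7
  4: 6, 8

Step 2: Greedily match left vertices, then look for augmenting paths:
  Match 1 -- 5
  Match 2 -- 7
  Match 3 -- 6
  Match 4 -- 8
  No augmenting path remains.

Step 3: Verify this is maximum:
  Matching size 4 = min(|L|, |R|) = min(4, 4), which is an upper bound, so this matching is maximum.

Maximum matching: {(1,5), (2,7), (3,6), (4,8)}
Size: 4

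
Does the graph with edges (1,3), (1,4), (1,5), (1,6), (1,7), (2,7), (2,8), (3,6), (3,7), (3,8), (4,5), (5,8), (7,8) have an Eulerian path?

Step 1: Find the degree of each vertex:
  deg(1) = 5
  deg(2) = 2
  deg(3) = 4
  deg(4) = 2
  deg(5) = 3
  deg(6) = 2
  deg(7) = 4
  deg(8) = 4

Step 2: Count vertices with odd degree:
  Odd-degree vertices: 1, 5 (2 total)

Step 3: Apply Euler's theorem:
  - Eulerian circuit exists iff graph is connected and all vertices have even degree
  - Eulerian path exists iff graph is connected and has 0 or 2 odd-degree vertices

Graph is connected with exactly 2 odd-degree vertices (1, 5).
Eulerian path exists (starting and ending at the odd-degree vertices), but no Eulerian circuit.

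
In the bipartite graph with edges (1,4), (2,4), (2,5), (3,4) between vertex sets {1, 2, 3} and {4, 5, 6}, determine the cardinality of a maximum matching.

Step 1: List the neighbors of each left vertex:
  1: 4
  2: 4, 5
  3: 4

Step 2: Greedily match left vertices, then look for augmenting paths:
  Match 1 -- 4
  Match 2 -- 5
  No augmenting path remains.

Step 3: Verify this is maximum:
  Matching has size 2. The vertex set {2, 4} covers every edge and has size 2; any matching has at most one edge per cover vertex, so 2 is maximum (König's theorem).

Maximum matching: {(1,4), (2,5)}
Size: 2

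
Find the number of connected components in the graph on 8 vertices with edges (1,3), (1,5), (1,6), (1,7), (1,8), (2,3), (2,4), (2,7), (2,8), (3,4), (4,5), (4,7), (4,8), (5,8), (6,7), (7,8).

Step 1: Build adjacency list from edges:
  1: 3, 5, 6, 7, 8
  2: 3, 4, 7, 8
  3: 1, 2, 4
  4: 2, 3, 5, 7, 8
  5: 1, 4, 8
  6: 1, 7
  7: 1, 2, 4, 6, 8
  8: 1, 2, 4, 5, 7

Step 2: Run BFS/DFS from vertex 1:
  Visited: {1, 3, 5, 6, 7, 8, 2, 4}
  Reached 8 of 8 vertices

Step 3: All 8 vertices reached from vertex 1, so the graph is connected.
Number of connected components: 1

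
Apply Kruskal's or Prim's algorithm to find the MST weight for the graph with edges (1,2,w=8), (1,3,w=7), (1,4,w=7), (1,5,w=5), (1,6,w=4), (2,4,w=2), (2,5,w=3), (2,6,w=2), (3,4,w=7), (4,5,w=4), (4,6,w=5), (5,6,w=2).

Apply Kruskal's algorithm (sort edges by weight, add if no cycle):

Sorted edges by weight:
  (2,4) w=2
  (2,6) w=2
  (5,6) w=2
  (2,5) w=3
  (1,6) w=4
  (4,5) w=4
  (1,5) w=5
  (4,6) w=5
  (1,3) w=7
  (1,4) w=7
  (3,4) w=7
  (1,2) w=8

Add edge (2,4) w=2 -- no cycle. Running total: 2
Add edge (2,6) w=2 -- no cycle. Running total: 4
Add edge (5,6) w=2 -- no cycle. Running total: 6
Skip edge (2,5) w=3 -- would create cycle
Add edge (1,6) w=4 -- no cycle. Running total: 10
Skip edge (4,5) w=4 -- would create cycle
Skip edge (1,5) w=5 -- would create cycle
Skip edge (4,6) w=5 -- would create cycle
Add edge (1,3) w=7 -- no cycle. Running total: 17

MST edges: (2,4,w=2), (2,6,w=2), (5,6,w=2), (1,6,w=4), (1,3,w=7)
Total MST weight: 2 + 2 + 2 + 4 + 7 = 17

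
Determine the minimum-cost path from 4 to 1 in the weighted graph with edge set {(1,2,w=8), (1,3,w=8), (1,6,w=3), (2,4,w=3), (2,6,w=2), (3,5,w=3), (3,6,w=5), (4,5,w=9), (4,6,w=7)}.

Step 1: Build adjacency list with weights:
  1: 2(w=8), 3(w=8), 6(w=3)
  2: 1(w=8), 4(w=3), 6(w=2)
  3: 1(w=8), 5(w=3), 6(w=5)
  4: 2(w=3), 5(w=9), 6(w=7)
  5: 3(w=3), 4(w=9)
  6: 1(w=3), 2(w=2), 3(w=5), 4(w=7)

Step 2: Apply Dijkstra's algorithm from vertex 4:
  Visit vertex 4 (distance=0)
    Update dist[2] = 3
    Update dist[5] = 9
    Update dist[6] = 7
  Visit vertex 2 (distance=3)
    Update dist[1] = 11
    Update dist[6] = 5
  Visit vertex 6 (distance=5)
    Update dist[1] = 8
    Update dist[3] = 10
  Visit vertex 1 (distance=8)

Step 3: Shortest path: 4 -> 2 -> 6 -> 1
Total weight: 3 + 2 + 3 = 8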